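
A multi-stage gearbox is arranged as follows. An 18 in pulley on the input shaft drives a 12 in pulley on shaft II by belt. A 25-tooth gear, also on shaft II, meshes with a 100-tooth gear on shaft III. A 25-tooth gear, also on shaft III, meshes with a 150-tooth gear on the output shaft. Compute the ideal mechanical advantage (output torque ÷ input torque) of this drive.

Each stage contributes driven/driver: belt 12/18 = 0.66667, gear mesh 100/25 = 4, gear mesh 150/25 = 6.
Overall: 0.66667 × 4 × 6 = 16.

16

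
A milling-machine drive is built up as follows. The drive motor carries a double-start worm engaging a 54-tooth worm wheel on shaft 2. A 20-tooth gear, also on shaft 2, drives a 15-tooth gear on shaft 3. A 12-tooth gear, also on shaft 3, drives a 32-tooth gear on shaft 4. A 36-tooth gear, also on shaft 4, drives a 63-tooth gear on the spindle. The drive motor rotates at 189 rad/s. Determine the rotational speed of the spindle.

2 rad/s

Worm: ratio = 54/2 = 27, so shaft 2 turns at 189 / 27 = 7 rad/s.
Gear mesh: ratio = 15/20 = 0.75, so shaft 3 turns at 7 / 0.75 = 9.3333 rad/s.
Gear mesh: ratio = 32/12 = 2.6667, so shaft 4 turns at 9.3333 / 2.6667 = 3.5 rad/s.
Gear mesh: ratio = 63/36 = 1.75, so the spindle turns at 3.5 / 1.75 = 2 rad/s.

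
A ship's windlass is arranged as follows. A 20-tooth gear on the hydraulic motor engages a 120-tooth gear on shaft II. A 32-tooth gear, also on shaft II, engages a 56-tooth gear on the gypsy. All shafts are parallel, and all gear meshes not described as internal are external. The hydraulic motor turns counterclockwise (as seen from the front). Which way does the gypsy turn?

the hydraulic motor → shaft II: external mesh, 1 reversal → CW.
shaft II → the gypsy: external mesh, 1 reversal → CCW.
2 reversals in total — an even number — so the gypsy turns the same way as the hydraulic motor.

counterclockwise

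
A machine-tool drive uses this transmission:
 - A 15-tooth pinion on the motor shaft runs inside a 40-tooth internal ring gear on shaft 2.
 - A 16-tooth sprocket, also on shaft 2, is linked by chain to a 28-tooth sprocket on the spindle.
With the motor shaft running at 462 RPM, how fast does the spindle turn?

99 RPM

the motor shaft → shaft 2 (internal gear, 40/15): 462 ÷ 2.6667 = 173.25 RPM
shaft 2 → the spindle (chain, 28/16): 173.25 ÷ 1.75 = 99 RPM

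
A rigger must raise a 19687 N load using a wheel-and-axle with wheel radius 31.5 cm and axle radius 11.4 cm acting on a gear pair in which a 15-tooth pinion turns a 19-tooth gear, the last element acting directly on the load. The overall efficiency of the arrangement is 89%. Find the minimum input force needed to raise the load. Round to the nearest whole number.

Wheel-and-axle MA = R/r = 31.5/11.4 = 2.7632.
Gear pair MA = 19/15 = 1.2667.
Combined ideal MA = 2.7632 × 1.2667 = 3.5.
Actual MA = 3.5 × 0.89 = 3.115.
Effort = load / actual MA = 19687 / 3.115 = 6320.1 N.

6320 N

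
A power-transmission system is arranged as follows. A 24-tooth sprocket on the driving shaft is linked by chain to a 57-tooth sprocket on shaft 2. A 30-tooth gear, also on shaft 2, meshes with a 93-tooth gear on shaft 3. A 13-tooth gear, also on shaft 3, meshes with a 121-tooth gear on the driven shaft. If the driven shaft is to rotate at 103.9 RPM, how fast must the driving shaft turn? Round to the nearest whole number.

Overall ratio R = 2.375 × 3.1 × 9.3077 = 68.528.
Required input speed = output speed × R = 103.9 × 68.528 = 7120 RPM.

7120 RPM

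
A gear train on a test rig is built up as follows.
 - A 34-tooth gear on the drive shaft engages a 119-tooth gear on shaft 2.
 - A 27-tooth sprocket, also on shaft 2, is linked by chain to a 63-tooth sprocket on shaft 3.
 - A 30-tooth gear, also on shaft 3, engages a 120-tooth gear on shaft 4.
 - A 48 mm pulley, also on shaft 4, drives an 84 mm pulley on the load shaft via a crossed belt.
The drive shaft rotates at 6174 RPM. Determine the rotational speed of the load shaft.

108 RPM

Gear mesh: ratio = 119/34 = 3.5, so shaft 2 turns at 6174 / 3.5 = 1764 RPM.
Chain: ratio = 63/27 = 2.3333, so shaft 3 turns at 1764 / 2.3333 = 756 RPM.
Gear mesh: ratio = 120/30 = 4, so shaft 4 turns at 756 / 4 = 189 RPM.
Belt: ratio = 84/48 = 1.75, so the load shaft turns at 189 / 1.75 = 108 RPM.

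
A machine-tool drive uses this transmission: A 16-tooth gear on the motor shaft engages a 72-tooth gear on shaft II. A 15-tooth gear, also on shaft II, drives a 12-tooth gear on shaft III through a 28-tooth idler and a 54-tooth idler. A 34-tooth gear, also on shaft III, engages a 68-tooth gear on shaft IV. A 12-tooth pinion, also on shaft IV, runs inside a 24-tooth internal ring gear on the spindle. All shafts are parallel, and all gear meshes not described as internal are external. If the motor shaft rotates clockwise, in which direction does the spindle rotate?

the motor shaft → shaft II: external mesh, 1 reversal → CCW.
shaft II → shaft III: driver → idler → idler → driven is 3 external meshes, 3 reversals → CW.
shaft III → shaft IV: external mesh, 1 reversal → CCW.
shaft IV → the spindle: internal mesh, same direction → CCW.
5 reversals in total — an odd number — so the spindle turns opposite to the motor shaft.

counterclockwise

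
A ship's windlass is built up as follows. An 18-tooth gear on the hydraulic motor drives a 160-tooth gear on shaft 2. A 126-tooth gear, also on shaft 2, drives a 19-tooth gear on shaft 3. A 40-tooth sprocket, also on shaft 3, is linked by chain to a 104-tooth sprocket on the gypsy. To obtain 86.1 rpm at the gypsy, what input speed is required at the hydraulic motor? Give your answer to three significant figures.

Overall ratio R = 8.8889 × 0.15079 × 2.6 = 3.485.
Required input speed = output speed × R = 86.1 × 3.485 = 300.06 rpm.

300 rpm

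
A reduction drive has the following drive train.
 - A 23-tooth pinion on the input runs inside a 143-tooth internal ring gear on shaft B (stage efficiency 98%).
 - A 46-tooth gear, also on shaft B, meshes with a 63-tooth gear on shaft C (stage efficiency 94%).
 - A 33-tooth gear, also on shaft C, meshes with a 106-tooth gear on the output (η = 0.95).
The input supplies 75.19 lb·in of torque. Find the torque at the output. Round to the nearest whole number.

1800 lb·in

internal gear 143/23 = 6.2174 → τ = 75.19·6.2174·0.98 = 458.14 lb·in
gear mesh 63/46 = 1.3696 → τ = 458.14·1.3696·0.94 = 589.8 lb·in
gear mesh 106/33 = 3.2121 → τ = 589.8·3.2121·0.95 = 1799.8 lb·in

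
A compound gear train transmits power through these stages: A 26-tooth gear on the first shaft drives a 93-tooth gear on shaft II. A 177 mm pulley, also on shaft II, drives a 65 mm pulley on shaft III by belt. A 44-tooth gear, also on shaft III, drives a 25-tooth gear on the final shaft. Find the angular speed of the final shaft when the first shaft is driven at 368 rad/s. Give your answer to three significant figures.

493 rad/s

the first shaft → shaft II (gear mesh, 93/26): 368 ÷ 3.5769 = 102.88 rad/s
shaft II → shaft III (belt, 65/177): 102.88 ÷ 0.36723 = 280.15 rad/s
shaft III → the final shaft (gear mesh, 25/44): 280.15 ÷ 0.56818 = 493.07 rad/s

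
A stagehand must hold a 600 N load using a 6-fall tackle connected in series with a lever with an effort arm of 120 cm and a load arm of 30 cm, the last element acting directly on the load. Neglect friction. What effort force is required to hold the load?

Block-and-tackle MA = number of supporting rope parts = 6.
Lever MA = effort arm / load arm = 120/30 = 4.
Combined ideal MA = 6 × 4 = 24.
Effort = load / MA = 600 / 24 = 25 N.

25 N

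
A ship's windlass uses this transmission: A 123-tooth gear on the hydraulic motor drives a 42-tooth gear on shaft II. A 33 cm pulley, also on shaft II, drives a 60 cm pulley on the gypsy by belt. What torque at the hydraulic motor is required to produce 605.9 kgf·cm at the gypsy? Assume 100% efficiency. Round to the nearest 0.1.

Overall ratio R = 0.34146 × 1.8182 = 0.62084.
Input torque = output torque / R = 605.9 / 0.62084 = 975.93 kgf·cm.

975.9 kgf·cm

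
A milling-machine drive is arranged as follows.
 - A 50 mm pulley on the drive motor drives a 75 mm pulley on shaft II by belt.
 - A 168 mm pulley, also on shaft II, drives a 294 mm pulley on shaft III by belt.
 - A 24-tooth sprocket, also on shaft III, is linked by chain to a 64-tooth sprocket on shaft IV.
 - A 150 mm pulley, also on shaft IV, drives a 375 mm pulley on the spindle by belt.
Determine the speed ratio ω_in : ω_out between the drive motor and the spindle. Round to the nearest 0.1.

17.5

Each stage contributes driven/driver: belt 75/50 = 1.5, belt 294/168 = 1.75, chain 64/24 = 2.6667, belt 375/150 = 2.5.
Overall: 1.5 × 1.75 × 2.6667 × 2.5 = 17.5.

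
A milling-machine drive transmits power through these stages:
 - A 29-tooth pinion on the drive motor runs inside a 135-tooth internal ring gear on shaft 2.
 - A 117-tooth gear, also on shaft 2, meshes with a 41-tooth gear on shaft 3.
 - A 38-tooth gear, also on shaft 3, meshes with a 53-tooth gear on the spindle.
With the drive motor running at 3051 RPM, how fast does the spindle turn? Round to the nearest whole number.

internal gear 135/29 = 4.6552 → 3051/4.6552 = 655.4 RPM
gear mesh 41/117 = 0.35043 → 655.4/0.35043 = 1870.3 RPM
gear mesh 53/38 = 1.3947 → 1870.3/1.3947 = 1341 RPM

1341 RPM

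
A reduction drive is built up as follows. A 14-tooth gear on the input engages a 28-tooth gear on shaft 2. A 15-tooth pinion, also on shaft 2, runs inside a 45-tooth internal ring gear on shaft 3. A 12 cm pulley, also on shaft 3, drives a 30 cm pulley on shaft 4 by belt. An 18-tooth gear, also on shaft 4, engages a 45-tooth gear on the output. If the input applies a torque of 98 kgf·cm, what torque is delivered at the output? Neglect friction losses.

Gear mesh: ratio = 28/14 = 2; torque at shaft 2 = 98 × 2 = 196 kgf·cm.
Internal gear: ratio = 45/15 = 3; torque at shaft 3 = 196 × 3 = 588 kgf·cm.
Belt: ratio = 30/12 = 2.5; torque at shaft 4 = 588 × 2.5 = 1470 kgf·cm.
Gear mesh: ratio = 45/18 = 2.5; torque at the output = 1470 × 2.5 = 3675 kgf·cm.

3675 kgf·cm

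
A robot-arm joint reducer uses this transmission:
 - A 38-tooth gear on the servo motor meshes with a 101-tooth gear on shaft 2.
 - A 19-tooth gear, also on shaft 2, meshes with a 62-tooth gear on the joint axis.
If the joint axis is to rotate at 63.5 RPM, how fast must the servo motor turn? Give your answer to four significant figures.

550.7 RPM

Overall ratio R = 2.6579 × 3.2632 = 8.6731.
Required input speed = output speed × R = 63.5 × 8.6731 = 550.74 RPM.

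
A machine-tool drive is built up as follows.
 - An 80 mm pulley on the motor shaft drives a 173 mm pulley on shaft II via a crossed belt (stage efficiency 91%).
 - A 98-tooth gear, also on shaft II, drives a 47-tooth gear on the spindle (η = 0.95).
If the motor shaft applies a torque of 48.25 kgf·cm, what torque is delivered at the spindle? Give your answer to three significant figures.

43.3 kgf·cm

Belt: ratio = 173/80 = 2.1625; torque at shaft II = 48.25 × 2.1625 × 0.91 = 94.95 kgf·cm.
Gear mesh: ratio = 47/98 = 0.47959; torque at the spindle = 94.95 × 0.47959 × 0.95 = 43.26 kgf·cm.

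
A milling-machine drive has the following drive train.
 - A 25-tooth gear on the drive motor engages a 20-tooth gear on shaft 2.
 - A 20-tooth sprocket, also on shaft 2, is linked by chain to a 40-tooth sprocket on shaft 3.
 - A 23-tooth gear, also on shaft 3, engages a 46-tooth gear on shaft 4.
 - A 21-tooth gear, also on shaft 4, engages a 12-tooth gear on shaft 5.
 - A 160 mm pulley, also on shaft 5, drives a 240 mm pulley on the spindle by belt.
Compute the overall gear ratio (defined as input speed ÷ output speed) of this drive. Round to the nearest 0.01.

2.74

Each stage contributes driven/driver: gear mesh 20/25 = 0.8, chain 40/20 = 2, gear mesh 46/23 = 2, gear mesh 12/21 = 0.57143, belt 240/160 = 1.5.
Overall: 0.8 × 2 × 2 × 0.57143 × 1.5 = 2.7429.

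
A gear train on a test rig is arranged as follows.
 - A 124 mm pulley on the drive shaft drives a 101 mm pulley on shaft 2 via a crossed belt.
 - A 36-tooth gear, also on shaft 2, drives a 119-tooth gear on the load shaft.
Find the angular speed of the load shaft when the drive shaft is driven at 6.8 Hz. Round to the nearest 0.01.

2.53 Hz

the drive shaft → shaft 2 (belt, 101/124): 6.8 ÷ 0.81452 = 8.3485 Hz
shaft 2 → the load shaft (gear mesh, 119/36): 8.3485 ÷ 3.3056 = 2.5256 Hz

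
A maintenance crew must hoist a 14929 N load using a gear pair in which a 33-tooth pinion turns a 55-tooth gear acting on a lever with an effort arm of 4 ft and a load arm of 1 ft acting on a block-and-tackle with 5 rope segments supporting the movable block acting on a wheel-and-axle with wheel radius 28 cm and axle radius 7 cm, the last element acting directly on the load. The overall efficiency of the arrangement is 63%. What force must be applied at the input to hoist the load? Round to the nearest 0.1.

Gear pair MA = 55/33 = 1.6667.
Lever MA = effort arm / load arm = 4/1 = 4.
Block-and-tackle MA = number of supporting rope parts = 5.
Wheel-and-axle MA = R/r = 28/7 = 4.
Combined ideal MA = 1.6667 × 4 × 5 × 4 = 133.33.
Actual MA = 133.33 × 0.63 = 84.
Effort = load / actual MA = 14929 / 84 = 177.73 N.

177.7 N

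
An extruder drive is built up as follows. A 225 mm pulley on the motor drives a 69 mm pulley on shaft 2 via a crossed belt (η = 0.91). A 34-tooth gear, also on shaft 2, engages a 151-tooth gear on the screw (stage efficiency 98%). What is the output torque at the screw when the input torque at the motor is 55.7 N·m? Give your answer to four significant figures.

67.65 N·m

belt 69/225 = 0.30667 → τ = 55.7·0.30667·0.91 = 15.544 N·m
gear mesh 151/34 = 4.4412 → τ = 15.544·4.4412·0.98 = 67.653 N·m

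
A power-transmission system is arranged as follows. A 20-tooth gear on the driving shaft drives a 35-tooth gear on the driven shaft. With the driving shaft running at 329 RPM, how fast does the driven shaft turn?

Gear mesh: ratio = 35/20 = 1.75, so the driven shaft turns at 329 / 1.75 = 188 RPM.

188 RPM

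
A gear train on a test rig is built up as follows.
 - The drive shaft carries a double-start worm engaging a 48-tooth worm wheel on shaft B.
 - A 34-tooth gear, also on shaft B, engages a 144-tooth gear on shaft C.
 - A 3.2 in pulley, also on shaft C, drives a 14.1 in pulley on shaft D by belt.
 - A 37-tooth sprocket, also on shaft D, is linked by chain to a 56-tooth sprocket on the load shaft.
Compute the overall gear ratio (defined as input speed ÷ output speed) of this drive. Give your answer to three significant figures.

678

Each stage contributes driven/driver: worm 48/2 = 24, gear mesh 144/34 = 4.2353, belt 14.1/3.2 = 4.4062, chain 56/37 = 1.5135.
Overall: 24 × 4.2353 × 4.4062 × 1.5135 = 677.88.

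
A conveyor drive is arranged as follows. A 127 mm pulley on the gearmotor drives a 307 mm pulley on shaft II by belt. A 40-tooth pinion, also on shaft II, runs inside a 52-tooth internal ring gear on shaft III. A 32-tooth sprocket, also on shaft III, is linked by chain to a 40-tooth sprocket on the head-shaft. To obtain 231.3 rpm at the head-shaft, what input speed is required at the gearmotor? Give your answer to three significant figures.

909 rpm

Overall ratio R = 2.4173 × 1.3 × 1.25 = 3.9281.
Required input speed = output speed × R = 231.3 × 3.9281 = 908.58 rpm.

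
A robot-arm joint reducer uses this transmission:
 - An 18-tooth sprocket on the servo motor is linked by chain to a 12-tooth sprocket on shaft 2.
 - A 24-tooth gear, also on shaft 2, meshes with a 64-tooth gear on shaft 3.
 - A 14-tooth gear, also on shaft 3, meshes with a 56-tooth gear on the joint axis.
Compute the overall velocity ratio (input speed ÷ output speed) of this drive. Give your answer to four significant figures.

Each stage contributes driven/driver: chain 12/18 = 0.66667, gear mesh 64/24 = 2.6667, gear mesh 56/14 = 4.
Overall: 0.66667 × 2.6667 × 4 = 7.1111.

7.111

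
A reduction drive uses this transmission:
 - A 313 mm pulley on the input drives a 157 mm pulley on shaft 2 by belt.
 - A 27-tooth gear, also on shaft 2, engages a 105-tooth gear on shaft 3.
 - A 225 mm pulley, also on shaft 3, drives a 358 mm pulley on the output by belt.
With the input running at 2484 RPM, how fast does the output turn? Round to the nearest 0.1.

800.3 RPM

belt 157/313 = 0.5016 → 2484/0.5016 = 4952.2 RPM
gear mesh 105/27 = 3.8889 → 4952.2/3.8889 = 1273.4 RPM
belt 358/225 = 1.5911 → 1273.4/1.5911 = 800.33 RPM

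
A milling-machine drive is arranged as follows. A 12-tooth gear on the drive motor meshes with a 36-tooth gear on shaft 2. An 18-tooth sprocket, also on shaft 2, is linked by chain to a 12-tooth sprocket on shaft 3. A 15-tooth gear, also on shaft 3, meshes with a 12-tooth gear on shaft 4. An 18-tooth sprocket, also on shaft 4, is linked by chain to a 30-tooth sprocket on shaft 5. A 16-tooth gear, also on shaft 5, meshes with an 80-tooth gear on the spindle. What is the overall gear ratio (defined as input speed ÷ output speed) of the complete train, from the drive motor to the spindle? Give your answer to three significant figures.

13.3

Each stage contributes driven/driver: gear mesh 36/12 = 3, chain 12/18 = 0.66667, gear mesh 12/15 = 0.8, chain 30/18 = 1.6667, gear mesh 80/16 = 5.
Overall: 3 × 0.66667 × 0.8 × 1.6667 × 5 = 13.333.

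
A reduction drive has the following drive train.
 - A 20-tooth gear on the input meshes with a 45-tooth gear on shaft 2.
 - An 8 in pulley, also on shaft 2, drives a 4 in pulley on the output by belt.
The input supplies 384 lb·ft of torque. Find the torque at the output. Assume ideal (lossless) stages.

432 lb·ft

Gear mesh: ratio = 45/20 = 2.25; torque at shaft 2 = 384 × 2.25 = 864 lb·ft.
Belt: ratio = 4/8 = 0.5; torque at the output = 864 × 0.5 = 432 lb·ft.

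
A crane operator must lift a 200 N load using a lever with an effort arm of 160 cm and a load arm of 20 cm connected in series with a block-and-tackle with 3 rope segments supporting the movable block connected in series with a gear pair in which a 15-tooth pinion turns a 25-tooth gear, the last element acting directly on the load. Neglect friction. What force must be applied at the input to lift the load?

Lever MA = effort arm / load arm = 160/20 = 8.
Block-and-tackle MA = number of supporting rope parts = 3.
Gear pair MA = 25/15 = 1.6667.
Combined ideal MA = 8 × 3 × 1.6667 = 40.
Effort = load / MA = 200 / 40 = 5 N.

5 N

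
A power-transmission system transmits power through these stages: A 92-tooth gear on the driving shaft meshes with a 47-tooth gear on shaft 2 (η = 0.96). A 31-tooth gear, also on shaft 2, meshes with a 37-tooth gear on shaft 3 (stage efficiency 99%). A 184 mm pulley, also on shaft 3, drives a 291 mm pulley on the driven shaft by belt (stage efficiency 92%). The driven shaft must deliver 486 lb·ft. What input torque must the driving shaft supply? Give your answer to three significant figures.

Overall ratio R = 0.51087 × 1.1935 × 1.5815 = 0.96433; overall efficiency η = 0.96 × 0.99 × 0.92 = 0.8744.
Input torque = output torque / (R × η) = 486 / (0.96433 × 0.8744) = 576.39 lb·ft.

576 lb·ft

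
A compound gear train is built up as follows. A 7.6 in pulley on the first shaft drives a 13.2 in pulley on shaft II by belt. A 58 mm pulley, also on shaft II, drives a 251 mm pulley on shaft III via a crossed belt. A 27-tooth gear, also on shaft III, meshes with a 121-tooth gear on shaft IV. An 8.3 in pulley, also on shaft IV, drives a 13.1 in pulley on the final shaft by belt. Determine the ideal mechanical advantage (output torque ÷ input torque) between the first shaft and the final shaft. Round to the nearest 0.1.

Each stage contributes driven/driver: belt 13.2/7.6 = 1.7368, belt 251/58 = 4.3276, gear mesh 121/27 = 4.4815, belt 13.1/8.3 = 1.5783.
Overall: 1.7368 × 4.3276 × 4.4815 × 1.5783 = 53.164.

53.2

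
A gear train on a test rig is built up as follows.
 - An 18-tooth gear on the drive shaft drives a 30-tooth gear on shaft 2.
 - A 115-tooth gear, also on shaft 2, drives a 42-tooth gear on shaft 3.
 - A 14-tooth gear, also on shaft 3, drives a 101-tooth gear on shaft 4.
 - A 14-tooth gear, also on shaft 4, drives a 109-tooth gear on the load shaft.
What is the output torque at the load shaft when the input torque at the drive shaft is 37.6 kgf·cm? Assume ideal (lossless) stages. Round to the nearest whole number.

1286 kgf·cm

After the gear mesh (30/18): 37.6 × 1.6667 = 62.667 kgf·cm
After the gear mesh (42/115): 62.667 × 0.36522 = 22.887 kgf·cm
After the gear mesh (101/14): 22.887 × 7.2143 = 165.11 kgf·cm
After the gear mesh (109/14): 165.11 × 7.7857 = 1285.5 kgf·cm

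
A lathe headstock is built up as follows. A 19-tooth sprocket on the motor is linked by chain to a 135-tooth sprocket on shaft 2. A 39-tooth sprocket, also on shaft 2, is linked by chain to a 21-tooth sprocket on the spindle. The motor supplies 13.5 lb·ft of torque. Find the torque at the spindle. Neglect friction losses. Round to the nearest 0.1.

51.6 lb·ft

Chain: ratio = 135/19 = 7.1053; torque at shaft 2 = 13.5 × 7.1053 = 95.921 lb·ft.
Chain: ratio = 21/39 = 0.53846; torque at the spindle = 95.921 × 0.53846 = 51.65 lb·ft.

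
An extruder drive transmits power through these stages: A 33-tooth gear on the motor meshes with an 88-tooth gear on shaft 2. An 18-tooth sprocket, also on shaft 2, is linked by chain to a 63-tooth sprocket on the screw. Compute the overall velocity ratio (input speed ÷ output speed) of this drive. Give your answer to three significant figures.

Each stage contributes driven/driver: gear mesh 88/33 = 2.6667, chain 63/18 = 3.5.
Overall: 2.6667 × 3.5 = 9.3333.

9.33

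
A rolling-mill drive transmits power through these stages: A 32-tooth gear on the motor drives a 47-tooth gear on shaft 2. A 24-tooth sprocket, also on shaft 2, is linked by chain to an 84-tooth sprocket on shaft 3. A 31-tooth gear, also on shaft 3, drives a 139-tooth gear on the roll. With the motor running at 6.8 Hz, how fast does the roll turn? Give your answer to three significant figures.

0.295 Hz

the motor → shaft 2 (gear mesh, 47/32): 6.8 ÷ 1.4688 = 4.6298 Hz
shaft 2 → shaft 3 (chain, 84/24): 4.6298 ÷ 3.5 = 1.3228 Hz
shaft 3 → the roll (gear mesh, 139/31): 1.3228 ÷ 4.4839 = 0.29501 Hz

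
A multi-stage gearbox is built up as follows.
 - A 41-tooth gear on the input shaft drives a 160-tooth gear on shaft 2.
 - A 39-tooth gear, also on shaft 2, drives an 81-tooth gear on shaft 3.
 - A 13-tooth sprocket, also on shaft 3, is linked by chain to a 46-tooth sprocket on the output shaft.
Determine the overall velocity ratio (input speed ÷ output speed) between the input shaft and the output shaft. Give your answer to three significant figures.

28.7

Each stage contributes driven/driver: gear mesh 160/41 = 3.9024, gear mesh 81/39 = 2.0769, chain 46/13 = 3.5385.
Overall: 3.9024 × 2.0769 × 3.5385 = 28.679.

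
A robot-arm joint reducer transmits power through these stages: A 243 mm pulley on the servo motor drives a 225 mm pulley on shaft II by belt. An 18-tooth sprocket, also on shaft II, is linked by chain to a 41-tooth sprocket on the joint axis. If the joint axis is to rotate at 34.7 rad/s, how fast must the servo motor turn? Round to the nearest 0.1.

73.2 rad/s

Overall ratio R = 0.92593 × 2.2778 = 2.1091.
Required input speed = output speed × R = 34.7 × 2.1091 = 73.184 rad/s.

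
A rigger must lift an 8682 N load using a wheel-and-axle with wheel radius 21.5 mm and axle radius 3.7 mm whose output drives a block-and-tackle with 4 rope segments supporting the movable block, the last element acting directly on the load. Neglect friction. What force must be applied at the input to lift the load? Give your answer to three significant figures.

Wheel-and-axle MA = R/r = 21.5/3.7 = 5.8108.
Block-and-tackle MA = number of supporting rope parts = 4.
Combined ideal MA = 5.8108 × 4 = 23.243.
Effort = load / MA = 8682 / 23.243 = 373.53 N.

374 N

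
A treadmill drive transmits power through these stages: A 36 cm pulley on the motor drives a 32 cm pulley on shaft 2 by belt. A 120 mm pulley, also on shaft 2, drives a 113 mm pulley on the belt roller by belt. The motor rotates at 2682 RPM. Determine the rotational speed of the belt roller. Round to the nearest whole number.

3204 RPM

the motor → shaft 2 (belt, 32/36): 2682 ÷ 0.88889 = 3017.2 RPM
shaft 2 → the belt roller (belt, 113/120): 3017.2 ÷ 0.94167 = 3204.2 RPM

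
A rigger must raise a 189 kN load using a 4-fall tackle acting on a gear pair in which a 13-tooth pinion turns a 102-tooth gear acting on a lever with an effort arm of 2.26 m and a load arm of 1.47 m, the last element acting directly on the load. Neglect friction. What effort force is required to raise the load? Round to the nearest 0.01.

Block-and-tackle MA = number of supporting rope parts = 4.
Gear pair MA = 102/13 = 7.8462.
Lever MA = effort arm / load arm = 2.26/1.47 = 1.5374.
Combined ideal MA = 4 × 7.8462 × 1.5374 = 48.251.
Effort = load / MA = 189 / 48.251 = 3.917 kN.

3.92 kN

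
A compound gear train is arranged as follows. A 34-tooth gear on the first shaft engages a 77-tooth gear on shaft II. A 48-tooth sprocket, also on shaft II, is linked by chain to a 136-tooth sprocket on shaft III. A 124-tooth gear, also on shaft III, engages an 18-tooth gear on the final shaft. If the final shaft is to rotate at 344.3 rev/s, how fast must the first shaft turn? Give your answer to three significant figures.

Overall ratio R = 2.2647 × 2.8333 × 0.14516 = 0.93145.
Required input speed = output speed × R = 344.3 × 0.93145 = 320.7 rev/s.

321 rev/s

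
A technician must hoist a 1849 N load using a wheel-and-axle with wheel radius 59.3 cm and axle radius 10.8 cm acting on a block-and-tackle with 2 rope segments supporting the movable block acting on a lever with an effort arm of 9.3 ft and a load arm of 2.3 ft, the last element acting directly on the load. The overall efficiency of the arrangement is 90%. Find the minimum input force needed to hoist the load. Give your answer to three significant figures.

46.3 N

Wheel-and-axle MA = R/r = 59.3/10.8 = 5.4907.
Block-and-tackle MA = number of supporting rope parts = 2.
Lever MA = effort arm / load arm = 9.3/2.3 = 4.0435.
Combined ideal MA = 5.4907 × 2 × 4.0435 = 44.403.
Actual MA = 44.403 × 0.90 = 39.963.
Effort = load / actual MA = 1849 / 39.963 = 46.268 N.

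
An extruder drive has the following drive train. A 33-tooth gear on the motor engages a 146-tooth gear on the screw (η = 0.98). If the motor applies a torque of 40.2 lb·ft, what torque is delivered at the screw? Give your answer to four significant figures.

Gear mesh: ratio = 146/33 = 4.4242; torque at the screw = 40.2 × 4.4242 × 0.98 = 174.3 lb·ft.

174.3 lb·ft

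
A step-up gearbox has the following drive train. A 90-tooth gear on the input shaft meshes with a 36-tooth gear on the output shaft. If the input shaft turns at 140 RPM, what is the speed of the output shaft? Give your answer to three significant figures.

350 RPM

the input shaft → the output shaft (gear mesh, 36/90): 140 ÷ 0.4 = 350 RPM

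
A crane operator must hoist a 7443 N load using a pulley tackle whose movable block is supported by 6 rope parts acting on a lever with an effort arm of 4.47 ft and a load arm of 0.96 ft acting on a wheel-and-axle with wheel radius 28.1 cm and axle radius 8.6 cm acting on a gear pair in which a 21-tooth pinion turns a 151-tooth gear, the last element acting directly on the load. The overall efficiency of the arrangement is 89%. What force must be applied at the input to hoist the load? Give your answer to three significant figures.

Block-and-tackle MA = number of supporting rope parts = 6.
Lever MA = effort arm / load arm = 4.47/0.96 = 4.6562.
Wheel-and-axle MA = R/r = 28.1/8.6 = 3.2674.
Gear pair MA = 151/21 = 7.1905.
Combined ideal MA = 6 × 4.6562 × 3.2674 × 7.1905 = 656.38.
Actual MA = 656.38 × 0.89 = 584.18.
Effort = load / actual MA = 7443 / 584.18 = 12.741 N.

12.7 N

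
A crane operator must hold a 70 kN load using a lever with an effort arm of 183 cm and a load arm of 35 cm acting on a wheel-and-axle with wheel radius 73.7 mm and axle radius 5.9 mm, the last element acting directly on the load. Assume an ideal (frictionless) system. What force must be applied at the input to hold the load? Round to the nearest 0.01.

Lever MA = effort arm / load arm = 183/35 = 5.2286.
Wheel-and-axle MA = R/r = 73.7/5.9 = 12.492.
Combined ideal MA = 5.2286 × 12.492 = 65.313.
Effort = load / MA = 70 / 65.313 = 1.0718 kN.

1.07 kN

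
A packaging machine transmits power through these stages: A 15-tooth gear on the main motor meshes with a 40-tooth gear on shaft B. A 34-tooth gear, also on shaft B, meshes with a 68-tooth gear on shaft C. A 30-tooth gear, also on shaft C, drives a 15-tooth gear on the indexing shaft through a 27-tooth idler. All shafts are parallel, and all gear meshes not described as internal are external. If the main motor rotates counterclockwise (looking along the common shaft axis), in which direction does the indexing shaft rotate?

counterclockwise

the main motor → shaft B: external mesh, 1 reversal → CW.
shaft B → shaft C: external mesh, 1 reversal → CCW.
shaft C → the indexing shaft: driver → idler → driven is 2 external meshes, 2 reversals → CCW.
4 reversals in total — an even number — so the indexing shaft turns the same way as the main motor.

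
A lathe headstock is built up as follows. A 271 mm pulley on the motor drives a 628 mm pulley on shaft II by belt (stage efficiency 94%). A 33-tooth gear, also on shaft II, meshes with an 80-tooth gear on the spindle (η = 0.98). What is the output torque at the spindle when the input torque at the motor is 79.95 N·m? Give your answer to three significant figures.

belt 628/271 = 2.3173 → τ = 79.95·2.3173·0.94 = 174.16 N·m
gear mesh 80/33 = 2.4242 → τ = 174.16·2.4242·0.98 = 413.75 N·m

414 N·m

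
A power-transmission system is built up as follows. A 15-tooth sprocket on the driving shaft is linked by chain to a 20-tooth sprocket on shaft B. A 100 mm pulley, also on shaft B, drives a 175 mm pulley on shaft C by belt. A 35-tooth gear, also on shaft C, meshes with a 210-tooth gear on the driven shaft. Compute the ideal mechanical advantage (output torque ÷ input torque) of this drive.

14

Each stage contributes driven/driver: chain 20/15 = 1.3333, belt 175/100 = 1.75, gear mesh 210/35 = 6.
Overall: 1.3333 × 1.75 × 6 = 14.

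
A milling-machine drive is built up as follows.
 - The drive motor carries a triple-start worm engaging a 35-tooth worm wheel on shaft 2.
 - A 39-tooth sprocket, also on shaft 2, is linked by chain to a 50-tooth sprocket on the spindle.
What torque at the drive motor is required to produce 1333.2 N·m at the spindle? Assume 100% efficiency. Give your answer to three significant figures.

89.1 N·m

Overall ratio R = 11.667 × 1.2821 = 14.957.
Input torque = output torque / R = 1333.2 / 14.957 = 89.134 N·m.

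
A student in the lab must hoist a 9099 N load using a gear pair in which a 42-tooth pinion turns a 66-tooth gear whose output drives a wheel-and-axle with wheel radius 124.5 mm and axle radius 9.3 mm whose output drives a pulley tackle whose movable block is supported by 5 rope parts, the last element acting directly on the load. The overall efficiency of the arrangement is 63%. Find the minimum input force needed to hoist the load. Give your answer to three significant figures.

137 N

Gear pair MA = 66/42 = 1.5714.
Wheel-and-axle MA = R/r = 124.5/9.3 = 13.387.
Block-and-tackle MA = number of supporting rope parts = 5.
Combined ideal MA = 1.5714 × 13.387 × 5 = 105.18.
Actual MA = 105.18 × 0.63 = 66.266.
Effort = load / actual MA = 9099 / 66.266 = 137.31 N.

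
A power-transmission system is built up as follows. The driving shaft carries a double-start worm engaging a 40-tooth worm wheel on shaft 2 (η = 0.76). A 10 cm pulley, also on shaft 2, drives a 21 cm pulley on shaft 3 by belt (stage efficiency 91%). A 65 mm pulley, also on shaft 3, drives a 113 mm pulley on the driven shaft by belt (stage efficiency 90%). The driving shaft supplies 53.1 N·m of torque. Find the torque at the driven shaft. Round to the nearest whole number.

worm 40/2 = 20 → τ = 53.1·20·0.76 = 807.12 N·m
belt 21/10 = 2.1 → τ = 807.12·2.1·0.91 = 1542.4 N·m
belt 113/65 = 1.7385 → τ = 1542.4·1.7385·0.90 = 2413.3 N·m

2413 N·m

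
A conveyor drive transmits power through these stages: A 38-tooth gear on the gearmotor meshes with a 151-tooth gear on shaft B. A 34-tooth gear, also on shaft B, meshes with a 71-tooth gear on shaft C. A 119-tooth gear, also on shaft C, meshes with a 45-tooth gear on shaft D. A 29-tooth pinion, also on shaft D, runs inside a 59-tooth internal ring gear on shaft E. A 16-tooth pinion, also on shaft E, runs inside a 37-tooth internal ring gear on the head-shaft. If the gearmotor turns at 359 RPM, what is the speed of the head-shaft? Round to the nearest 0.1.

24.3 RPM

gear mesh 151/38 = 3.9737 → 359/3.9737 = 90.344 RPM
gear mesh 71/34 = 2.0882 → 90.344/2.0882 = 43.264 RPM
gear mesh 45/119 = 0.37815 → 43.264/0.37815 = 114.41 RPM
internal gear 59/29 = 2.0345 → 114.41/2.0345 = 56.234 RPM
internal gear 37/16 = 2.3125 → 56.234/2.3125 = 24.318 RPM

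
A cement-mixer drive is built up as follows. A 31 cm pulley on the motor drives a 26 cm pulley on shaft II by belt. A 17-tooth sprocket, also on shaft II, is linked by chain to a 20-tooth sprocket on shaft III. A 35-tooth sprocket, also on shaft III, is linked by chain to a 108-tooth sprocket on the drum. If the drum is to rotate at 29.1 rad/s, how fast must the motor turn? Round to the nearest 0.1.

88.6 rad/s

Overall ratio R = 0.83871 × 1.1765 × 3.0857 = 3.0447.
Required input speed = output speed × R = 29.1 × 3.0447 = 88.602 rad/s.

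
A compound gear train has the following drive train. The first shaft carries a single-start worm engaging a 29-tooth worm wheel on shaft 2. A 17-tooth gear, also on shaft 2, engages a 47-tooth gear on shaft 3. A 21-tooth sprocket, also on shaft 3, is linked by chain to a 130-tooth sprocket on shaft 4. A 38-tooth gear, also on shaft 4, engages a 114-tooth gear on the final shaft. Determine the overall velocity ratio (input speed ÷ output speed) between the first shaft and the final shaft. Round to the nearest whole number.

1489

Each stage contributes driven/driver: worm 29/1 = 29, gear mesh 47/17 = 2.7647, chain 130/21 = 6.1905, gear mesh 114/38 = 3.
Overall: 29 × 2.7647 × 6.1905 × 3 = 1489.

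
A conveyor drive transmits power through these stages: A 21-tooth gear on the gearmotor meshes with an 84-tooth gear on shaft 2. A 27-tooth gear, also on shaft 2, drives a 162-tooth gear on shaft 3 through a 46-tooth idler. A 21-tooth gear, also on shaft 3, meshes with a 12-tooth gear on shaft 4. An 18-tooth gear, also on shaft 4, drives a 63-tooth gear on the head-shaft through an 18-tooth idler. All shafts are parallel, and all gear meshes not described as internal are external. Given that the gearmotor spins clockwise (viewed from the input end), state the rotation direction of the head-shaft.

clockwise

the gearmotor → shaft 2: external mesh, 1 reversal → CCW.
shaft 2 → shaft 3: driver → idler → driven is 2 external meshes, 2 reversals → CCW.
shaft 3 → shaft 4: external mesh, 1 reversal → CW.
shaft 4 → the head-shaft: driver → idler → driven is 2 external meshes, 2 reversals → CW.
6 reversals in total — an even number — so the head-shaft turns the same way as the gearmotor.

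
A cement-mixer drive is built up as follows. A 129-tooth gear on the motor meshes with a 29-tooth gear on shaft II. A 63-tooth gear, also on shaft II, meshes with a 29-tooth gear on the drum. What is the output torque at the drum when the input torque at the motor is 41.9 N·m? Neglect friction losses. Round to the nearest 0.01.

After the gear mesh (29/129): 41.9 × 0.22481 = 9.4194 N·m
After the gear mesh (29/63): 9.4194 × 0.46032 = 4.3359 N·m

4.34 N·m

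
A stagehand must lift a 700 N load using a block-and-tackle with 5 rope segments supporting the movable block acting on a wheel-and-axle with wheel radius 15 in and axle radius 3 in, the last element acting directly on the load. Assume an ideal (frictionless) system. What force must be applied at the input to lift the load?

Block-and-tackle MA = number of supporting rope parts = 5.
Wheel-and-axle MA = R/r = 15/3 = 5.
Combined ideal MA = 5 × 5 = 25.
Effort = load / MA = 700 / 25 = 28 N.

28 N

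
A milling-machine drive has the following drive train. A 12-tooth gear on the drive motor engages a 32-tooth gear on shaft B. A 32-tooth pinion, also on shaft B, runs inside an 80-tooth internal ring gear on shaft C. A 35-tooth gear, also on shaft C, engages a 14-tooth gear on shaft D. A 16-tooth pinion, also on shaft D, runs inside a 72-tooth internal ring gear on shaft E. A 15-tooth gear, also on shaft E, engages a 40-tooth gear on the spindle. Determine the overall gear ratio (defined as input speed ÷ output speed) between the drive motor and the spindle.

32

Each stage contributes driven/driver: gear mesh 32/12 = 2.6667, internal gear 80/32 = 2.5, gear mesh 14/35 = 0.4, internal gear 72/16 = 4.5, gear mesh 40/15 = 2.6667.
Overall: 2.6667 × 2.5 × 0.4 × 4.5 × 2.6667 = 32.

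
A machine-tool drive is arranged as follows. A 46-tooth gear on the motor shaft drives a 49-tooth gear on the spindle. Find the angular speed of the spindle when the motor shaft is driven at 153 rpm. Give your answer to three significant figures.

144 rpm

Gear mesh: ratio = 49/46 = 1.0652, so the spindle turns at 153 / 1.0652 = 143.63 rpm.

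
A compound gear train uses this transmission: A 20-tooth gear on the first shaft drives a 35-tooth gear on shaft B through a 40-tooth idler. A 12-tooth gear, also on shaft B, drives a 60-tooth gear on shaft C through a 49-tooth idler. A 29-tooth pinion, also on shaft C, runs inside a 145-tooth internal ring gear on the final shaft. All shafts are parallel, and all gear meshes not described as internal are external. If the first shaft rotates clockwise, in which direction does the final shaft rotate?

clockwise

the first shaft → shaft B: driver → idler → driven is 2 external meshes, 2 reversals → CW.
shaft B → shaft C: driver → idler → driven is 2 external meshes, 2 reversals → CW.
shaft C → the final shaft: internal mesh, same direction → CW.
4 reversals in total — an even number — so the final shaft turns the same way as the first shaft.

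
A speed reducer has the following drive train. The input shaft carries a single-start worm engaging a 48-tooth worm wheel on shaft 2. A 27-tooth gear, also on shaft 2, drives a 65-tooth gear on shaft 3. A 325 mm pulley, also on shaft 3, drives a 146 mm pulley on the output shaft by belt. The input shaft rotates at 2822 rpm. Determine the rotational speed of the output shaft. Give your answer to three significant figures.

54.4 rpm

Worm: ratio = 48/1 = 48, so shaft 2 turns at 2822 / 48 = 58.792 rpm.
Gear mesh: ratio = 65/27 = 2.4074, so shaft 3 turns at 58.792 / 2.4074 = 24.421 rpm.
Belt: ratio = 146/325 = 0.44923, so the output shaft turns at 24.421 / 0.44923 = 54.362 rpm.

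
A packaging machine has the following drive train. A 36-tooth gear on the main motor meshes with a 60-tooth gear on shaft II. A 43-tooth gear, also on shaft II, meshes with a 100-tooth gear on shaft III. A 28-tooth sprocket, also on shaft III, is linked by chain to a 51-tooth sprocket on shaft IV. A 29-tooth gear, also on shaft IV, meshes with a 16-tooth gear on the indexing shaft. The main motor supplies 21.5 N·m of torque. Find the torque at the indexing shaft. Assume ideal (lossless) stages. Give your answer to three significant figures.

Gear mesh: ratio = 60/36 = 1.6667; torque at shaft II = 21.5 × 1.6667 = 35.833 N·m.
Gear mesh: ratio = 100/43 = 2.3256; torque at shaft III = 35.833 × 2.3256 = 83.333 N·m.
Chain: ratio = 51/28 = 1.8214; torque at shaft IV = 83.333 × 1.8214 = 151.79 N·m.
Gear mesh: ratio = 16/29 = 0.55172; torque at the indexing shaft = 151.79 × 0.55172 = 83.744 N·m.

83.7 N·m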